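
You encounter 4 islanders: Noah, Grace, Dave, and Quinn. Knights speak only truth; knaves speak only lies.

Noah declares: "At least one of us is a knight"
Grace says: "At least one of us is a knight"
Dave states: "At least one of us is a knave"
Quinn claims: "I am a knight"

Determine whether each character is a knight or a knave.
Noah is a knight.
Grace is a knight.
Dave is a knight.
Quinn is a knave.

Verification:
- Noah (knight) says "At least one of us is a knight" - this is TRUE because Noah, Grace, and Dave are knights.
- Grace (knight) says "At least one of us is a knight" - this is TRUE because Noah, Grace, and Dave are knights.
- Dave (knight) says "At least one of us is a knave" - this is TRUE because Quinn is a knave.
- Quinn (knave) says "I am a knight" - this is FALSE (a lie) because Quinn is a knave.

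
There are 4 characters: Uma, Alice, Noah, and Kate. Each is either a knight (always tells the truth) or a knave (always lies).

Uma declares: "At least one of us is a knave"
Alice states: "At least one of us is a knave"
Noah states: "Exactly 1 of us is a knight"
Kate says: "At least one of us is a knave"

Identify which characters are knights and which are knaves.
Uma is a knight.
Alice is a knight.
Noah is a knave.
Kate is a knight.

Verification:
- Uma (knight) says "At least one of us is a knave" - this is TRUE because Noah is a knave.
- Alice (knight) says "At least one of us is a knave" - this is TRUE because Noah is a knave.
- Noah (knave) says "Exactly 1 of us is a knight" - this is FALSE (a lie) because there are 3 knights.
- Kate (knight) says "At least one of us is a knave" - this is TRUE because Noah is a knave.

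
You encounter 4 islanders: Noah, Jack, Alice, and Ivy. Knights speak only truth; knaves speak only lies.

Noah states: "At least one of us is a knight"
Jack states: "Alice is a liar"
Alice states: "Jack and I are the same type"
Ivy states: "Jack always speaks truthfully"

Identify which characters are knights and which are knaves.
Noah is a knight.
Jack is a knight.
Alice is a knave.
Ivy is a knight.

Verification:
- Noah (knight) says "At least one of us is a knight" - this is TRUE because Noah, Jack, and Ivy are knights.
- Jack (knight) says "Alice is a liar" - this is TRUE because Alice is a knave.
- Alice (knave) says "Jack and I are the same type" - this is FALSE (a lie) because Alice is a knave and Jack is a knight.
- Ivy (knight) says "Jack always speaks truthfully" - this is TRUE because Jack is a knight.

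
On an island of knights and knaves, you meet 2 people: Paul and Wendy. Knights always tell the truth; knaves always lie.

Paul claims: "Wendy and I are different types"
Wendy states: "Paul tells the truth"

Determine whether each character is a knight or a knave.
Paul is a knave.
Wendy is a knave.

Verification:
- Paul (knave) says "Wendy and I are different types" - this is FALSE (a lie) because Paul is a knave and Wendy is a knave.
- Wendy (knave) says "Paul tells the truth" - this is FALSE (a lie) because Paul is a knave.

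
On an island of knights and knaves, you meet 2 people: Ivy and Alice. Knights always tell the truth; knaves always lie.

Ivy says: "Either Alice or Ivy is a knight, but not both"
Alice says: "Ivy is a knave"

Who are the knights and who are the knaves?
Ivy is a knight.
Alice is a knave.

Verification:
- Ivy (knight) says "Either Alice or Ivy is a knight, but not both" - this is TRUE because Alice is a knave and Ivy is a knight.
- Alice (knave) says "Ivy is a knave" - this is FALSE (a lie) because Ivy is a knight.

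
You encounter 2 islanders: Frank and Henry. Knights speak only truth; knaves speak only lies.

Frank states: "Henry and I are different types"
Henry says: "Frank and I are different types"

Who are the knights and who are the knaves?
Frank is a knave.
Henry is a knave.

Verification:
- Frank (knave) says "Henry and I are different types" - this is FALSE (a lie) because Frank is a knave and Henry is a knave.
- Henry (knave) says "Frank and I are different types" - this is FALSE (a lie) because Henry is a knave and Frank is a knave.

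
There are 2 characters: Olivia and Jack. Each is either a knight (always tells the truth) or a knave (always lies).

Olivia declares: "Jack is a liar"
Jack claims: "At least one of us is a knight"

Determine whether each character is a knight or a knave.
Olivia is a knave.
Jack is a knight.

Verification:
- Olivia (knave) says "Jack is a liar" - this is FALSE (a lie) because Jack is a knight.
- Jack (knight) says "At least one of us is a knight" - this is TRUE because Jack is a knight.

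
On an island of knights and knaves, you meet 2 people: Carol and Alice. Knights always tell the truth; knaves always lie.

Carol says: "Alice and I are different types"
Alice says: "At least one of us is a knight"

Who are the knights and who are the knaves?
Carol is a knave.
Alice is a knave.

Verification:
- Carol (knave) says "Alice and I are different types" - this is FALSE (a lie) because Carol is a knave and Alice is a knave.
- Alice (knave) says "At least one of us is a knight" - this is FALSE (a lie) because no one is a knight.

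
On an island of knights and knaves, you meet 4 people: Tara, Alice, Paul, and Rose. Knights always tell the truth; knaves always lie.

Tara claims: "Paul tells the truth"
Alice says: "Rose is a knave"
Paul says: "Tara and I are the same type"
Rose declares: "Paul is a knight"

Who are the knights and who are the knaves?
Tara is a knight.
Alice is a knave.
Paul is a knight.
Rose is a knight.

Verification:
- Tara (knight) says "Paul tells the truth" - this is TRUE because Paul is a knight.
- Alice (knave) says "Rose is a knave" - this is FALSE (a lie) because Rose is a knight.
- Paul (knight) says "Tara and I are the same type" - this is TRUE because Paul is a knight and Tara is a knight.
- Rose (knight) says "Paul is a knight" - this is TRUE because Paul is a knight.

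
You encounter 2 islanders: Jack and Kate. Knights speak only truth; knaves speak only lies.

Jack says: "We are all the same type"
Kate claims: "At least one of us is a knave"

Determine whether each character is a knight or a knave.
Jack is a knave.
Kate is a knight.

Verification:
- Jack (knave) says "We are all the same type" - this is FALSE (a lie) because Kate is a knight and Jack is a knave.
- Kate (knight) says "At least one of us is a knave" - this is TRUE because Jack is a knave.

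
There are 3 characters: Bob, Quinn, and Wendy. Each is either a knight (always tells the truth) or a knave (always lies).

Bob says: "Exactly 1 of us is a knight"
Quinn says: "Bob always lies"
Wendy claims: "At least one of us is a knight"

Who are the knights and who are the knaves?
Bob is a knave.
Quinn is a knight.
Wendy is a knight.

Verification:
- Bob (knave) says "Exactly 1 of us is a knight" - this is FALSE (a lie) because there are 2 knights.
- Quinn (knight) says "Bob always lies" - this is TRUE because Bob is a knave.
- Wendy (knight) says "At least one of us is a knight" - this is TRUE because Quinn and Wendy are knights.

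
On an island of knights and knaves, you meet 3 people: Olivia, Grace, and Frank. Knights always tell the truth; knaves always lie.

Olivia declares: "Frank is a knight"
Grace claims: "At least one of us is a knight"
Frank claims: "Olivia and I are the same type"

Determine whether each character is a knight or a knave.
Olivia is a knight.
Grace is a knight.
Frank is a knight.

Verification:
- Olivia (knight) says "Frank is a knight" - this is TRUE because Frank is a knight.
- Grace (knight) says "At least one of us is a knight" - this is TRUE because Olivia, Grace, and Frank are knights.
- Frank (knight) says "Olivia and I are the same type" - this is TRUE because Frank is a knight and Olivia is a knight.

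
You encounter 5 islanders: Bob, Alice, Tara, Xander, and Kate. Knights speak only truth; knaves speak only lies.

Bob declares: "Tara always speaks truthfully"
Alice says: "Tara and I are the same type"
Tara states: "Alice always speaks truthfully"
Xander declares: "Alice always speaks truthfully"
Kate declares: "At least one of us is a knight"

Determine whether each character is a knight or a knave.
Bob is a knight.
Alice is a knight.
Tara is a knight.
Xander is a knight.
Kate is a knight.

Verification:
- Bob (knight) says "Tara always speaks truthfully" - this is TRUE because Tara is a knight.
- Alice (knight) says "Tara and I are the same type" - this is TRUE because Alice is a knight and Tara is a knight.
- Tara (knight) says "Alice always speaks truthfully" - this is TRUE because Alice is a knight.
- Xander (knight) says "Alice always speaks truthfully" - this is TRUE because Alice is a knight.
- Kate (knight) says "At least one of us is a knight" - this is TRUE because Bob, Alice, Tara, Xander, and Kate are knights.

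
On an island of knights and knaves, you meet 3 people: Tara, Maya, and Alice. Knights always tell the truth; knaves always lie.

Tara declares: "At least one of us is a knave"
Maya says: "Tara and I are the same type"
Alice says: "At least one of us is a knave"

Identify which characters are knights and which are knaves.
Tara is a knight.
Maya is a knave.
Alice is a knight.

Verification:
- Tara (knight) says "At least one of us is a knave" - this is TRUE because Maya is a knave.
- Maya (knave) says "Tara and I are the same type" - this is FALSE (a lie) because Maya is a knave and Tara is a knight.
- Alice (knight) says "At least one of us is a knave" - this is TRUE because Maya is a knave.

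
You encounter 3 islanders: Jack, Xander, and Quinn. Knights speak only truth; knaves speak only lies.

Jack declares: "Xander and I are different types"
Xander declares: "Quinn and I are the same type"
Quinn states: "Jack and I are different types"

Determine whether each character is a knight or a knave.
Jack is a knave.
Xander is a knave.
Quinn is a knight.

Verification:
- Jack (knave) says "Xander and I are different types" - this is FALSE (a lie) because Jack is a knave and Xander is a knave.
- Xander (knave) says "Quinn and I are the same type" - this is FALSE (a lie) because Xander is a knave and Quinn is a knight.
- Quinn (knight) says "Jack and I are different types" - this is TRUE because Quinn is a knight and Jack is a knave.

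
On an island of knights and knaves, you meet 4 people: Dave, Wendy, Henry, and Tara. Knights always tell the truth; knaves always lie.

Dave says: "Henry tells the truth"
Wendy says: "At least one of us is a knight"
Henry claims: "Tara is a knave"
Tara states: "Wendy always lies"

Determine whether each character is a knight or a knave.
Dave is a knight.
Wendy is a knight.
Henry is a knight.
Tara is a knave.

Verification:
- Dave (knight) says "Henry tells the truth" - this is TRUE because Henry is a knight.
- Wendy (knight) says "At least one of us is a knight" - this is TRUE because Dave, Wendy, and Henry are knights.
- Henry (knight) says "Tara is a knave" - this is TRUE because Tara is a knave.
- Tara (knave) says "Wendy always lies" - this is FALSE (a lie) because Wendy is a knight.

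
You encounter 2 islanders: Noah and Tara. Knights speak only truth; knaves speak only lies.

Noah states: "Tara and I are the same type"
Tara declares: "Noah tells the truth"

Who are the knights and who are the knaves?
Noah is a knight.
Tara is a knight.

Verification:
- Noah (knight) says "Tara and I are the same type" - this is TRUE because Noah is a knight and Tara is a knight.
- Tara (knight) says "Noah tells the truth" - this is TRUE because Noah is a knight.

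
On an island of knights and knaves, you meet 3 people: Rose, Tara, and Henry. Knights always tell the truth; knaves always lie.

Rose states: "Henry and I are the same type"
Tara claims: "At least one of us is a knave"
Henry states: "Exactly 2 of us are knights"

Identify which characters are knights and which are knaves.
Rose is a knave.
Tara is a knight.
Henry is a knight.

Verification:
- Rose (knave) says "Henry and I are the same type" - this is FALSE (a lie) because Rose is a knave and Henry is a knight.
- Tara (knight) says "At least one of us is a knave" - this is TRUE because Rose is a knave.
- Henry (knight) says "Exactly 2 of us are knights" - this is TRUE because there are 2 knights.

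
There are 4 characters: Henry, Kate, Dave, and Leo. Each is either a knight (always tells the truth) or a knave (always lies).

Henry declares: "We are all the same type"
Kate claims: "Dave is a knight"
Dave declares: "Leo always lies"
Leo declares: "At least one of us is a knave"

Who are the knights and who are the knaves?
Henry is a knave.
Kate is a knave.
Dave is a knave.
Leo is a knight.

Verification:
- Henry (knave) says "We are all the same type" - this is FALSE (a lie) because Leo is a knight and Henry, Kate, and Dave are knaves.
- Kate (knave) says "Dave is a knight" - this is FALSE (a lie) because Dave is a knave.
- Dave (knave) says "Leo always lies" - this is FALSE (a lie) because Leo is a knight.
- Leo (knight) says "At least one of us is a knave" - this is TRUE because Henry, Kate, and Dave are knaves.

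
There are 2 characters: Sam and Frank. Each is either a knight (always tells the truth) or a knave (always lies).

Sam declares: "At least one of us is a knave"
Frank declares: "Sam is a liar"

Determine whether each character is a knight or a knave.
Sam is a knight.
Frank is a knave.

Verification:
- Sam (knight) says "At least one of us is a knave" - this is TRUE because Frank is a knave.
- Frank (knave) says "Sam is a liar" - this is FALSE (a lie) because Sam is a knight.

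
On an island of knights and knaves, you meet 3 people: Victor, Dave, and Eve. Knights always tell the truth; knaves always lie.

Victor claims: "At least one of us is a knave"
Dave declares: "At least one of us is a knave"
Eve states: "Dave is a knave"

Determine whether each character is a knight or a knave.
Victor is a knight.
Dave is a knight.
Eve is a knave.

Verification:
- Victor (knight) says "At least one of us is a knave" - this is TRUE because Eve is a knave.
- Dave (knight) says "At least one of us is a knave" - this is TRUE because Eve is a knave.
- Eve (knave) says "Dave is a knave" - this is FALSE (a lie) because Dave is a knight.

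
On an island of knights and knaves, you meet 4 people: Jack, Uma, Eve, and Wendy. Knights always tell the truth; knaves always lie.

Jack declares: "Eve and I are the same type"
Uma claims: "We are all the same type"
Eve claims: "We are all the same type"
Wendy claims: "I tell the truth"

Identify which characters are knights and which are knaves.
Jack is a knight.
Uma is a knight.
Eve is a knight.
Wendy is a knight.

Verification:
- Jack (knight) says "Eve and I are the same type" - this is TRUE because Jack is a knight and Eve is a knight.
- Uma (knight) says "We are all the same type" - this is TRUE because Jack, Uma, Eve, and Wendy are knights.
- Eve (knight) says "We are all the same type" - this is TRUE because Jack, Uma, Eve, and Wendy are knights.
- Wendy (knight) says "I tell the truth" - this is TRUE because Wendy is a knight.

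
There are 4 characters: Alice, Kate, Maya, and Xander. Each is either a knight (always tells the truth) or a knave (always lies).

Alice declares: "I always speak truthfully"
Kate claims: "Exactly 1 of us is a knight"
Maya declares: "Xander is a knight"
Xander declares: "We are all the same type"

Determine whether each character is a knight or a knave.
Alice is a knave.
Kate is a knight.
Maya is a knave.
Xander is a knave.

Verification:
- Alice (knave) says "I always speak truthfully" - this is FALSE (a lie) because Alice is a knave.
- Kate (knight) says "Exactly 1 of us is a knight" - this is TRUE because there are 1 knights.
- Maya (knave) says "Xander is a knight" - this is FALSE (a lie) because Xander is a knave.
- Xander (knave) says "We are all the same type" - this is FALSE (a lie) because Kate is a knight and Alice, Maya, and Xander are knaves.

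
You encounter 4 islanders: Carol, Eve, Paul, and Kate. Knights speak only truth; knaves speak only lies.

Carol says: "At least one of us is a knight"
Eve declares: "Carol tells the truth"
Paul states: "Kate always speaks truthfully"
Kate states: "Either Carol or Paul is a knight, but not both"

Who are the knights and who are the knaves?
Carol is a knave.
Eve is a knave.
Paul is a knave.
Kate is a knave.

Verification:
- Carol (knave) says "At least one of us is a knight" - this is FALSE (a lie) because no one is a knight.
- Eve (knave) says "Carol tells the truth" - this is FALSE (a lie) because Carol is a knave.
- Paul (knave) says "Kate always speaks truthfully" - this is FALSE (a lie) because Kate is a knave.
- Kate (knave) says "Either Carol or Paul is a knight, but not both" - this is FALSE (a lie) because Carol is a knave and Paul is a knave.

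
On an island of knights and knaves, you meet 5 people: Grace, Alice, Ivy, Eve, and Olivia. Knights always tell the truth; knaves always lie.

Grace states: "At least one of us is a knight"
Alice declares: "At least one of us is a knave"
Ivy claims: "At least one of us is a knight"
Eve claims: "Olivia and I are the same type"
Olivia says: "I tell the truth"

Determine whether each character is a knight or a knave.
Grace is a knight.
Alice is a knight.
Ivy is a knight.
Eve is a knave.
Olivia is a knight.

Verification:
- Grace (knight) says "At least one of us is a knight" - this is TRUE because Grace, Alice, Ivy, and Olivia are knights.
- Alice (knight) says "At least one of us is a knave" - this is TRUE because Eve is a knave.
- Ivy (knight) says "At least one of us is a knight" - this is TRUE because Grace, Alice, Ivy, and Olivia are knights.
- Eve (knave) says "Olivia and I are the same type" - this is FALSE (a lie) because Eve is a knave and Olivia is a knight.
- Olivia (knight) says "I tell the truth" - this is TRUE because Olivia is a knight.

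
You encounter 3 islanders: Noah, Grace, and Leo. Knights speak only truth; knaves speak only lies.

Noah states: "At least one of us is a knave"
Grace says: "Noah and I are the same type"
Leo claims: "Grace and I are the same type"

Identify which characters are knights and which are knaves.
Noah is a knight.
Grace is a knight.
Leo is a knave.

Verification:
- Noah (knight) says "At least one of us is a knave" - this is TRUE because Leo is a knave.
- Grace (knight) says "Noah and I are the same type" - this is TRUE because Grace is a knight and Noah is a knight.
- Leo (knave) says "Grace and I are the same type" - this is FALSE (a lie) because Leo is a knave and Grace is a knight.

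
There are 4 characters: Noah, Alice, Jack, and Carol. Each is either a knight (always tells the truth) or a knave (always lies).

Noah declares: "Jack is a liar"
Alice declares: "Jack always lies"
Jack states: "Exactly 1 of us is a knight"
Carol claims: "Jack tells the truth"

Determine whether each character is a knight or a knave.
Noah is a knight.
Alice is a knight.
Jack is a knave.
Carol is a knave.

Verification:
- Noah (knight) says "Jack is a liar" - this is TRUE because Jack is a knave.
- Alice (knight) says "Jack always lies" - this is TRUE because Jack is a knave.
- Jack (knave) says "Exactly 1 of us is a knight" - this is FALSE (a lie) because there are 2 knights.
- Carol (knave) says "Jack tells the truth" - this is FALSE (a lie) because Jack is a knave.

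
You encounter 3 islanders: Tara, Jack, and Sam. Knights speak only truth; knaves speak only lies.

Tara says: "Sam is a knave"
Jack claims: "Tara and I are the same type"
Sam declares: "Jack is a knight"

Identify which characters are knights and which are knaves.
Tara is a knight.
Jack is a knave.
Sam is a knave.

Verification:
- Tara (knight) says "Sam is a knave" - this is TRUE because Sam is a knave.
- Jack (knave) says "Tara and I are the same type" - this is FALSE (a lie) because Jack is a knave and Tara is a knight.
- Sam (knave) says "Jack is a knight" - this is FALSE (a lie) because Jack is a knave.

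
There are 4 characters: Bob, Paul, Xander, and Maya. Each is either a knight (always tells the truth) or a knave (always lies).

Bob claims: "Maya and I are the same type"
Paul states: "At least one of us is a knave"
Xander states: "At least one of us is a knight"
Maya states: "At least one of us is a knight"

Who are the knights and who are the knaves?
Bob is a knave.
Paul is a knight.
Xander is a knight.
Maya is a knight.

Verification:
- Bob (knave) says "Maya and I are the same type" - this is FALSE (a lie) because Bob is a knave and Maya is a knight.
- Paul (knight) says "At least one of us is a knave" - this is TRUE because Bob is a knave.
- Xander (knight) says "At least one of us is a knight" - this is TRUE because Paul, Xander, and Maya are knights.
- Maya (knight) says "At least one of us is a knight" - this is TRUE because Paul, Xander, and Maya are knights.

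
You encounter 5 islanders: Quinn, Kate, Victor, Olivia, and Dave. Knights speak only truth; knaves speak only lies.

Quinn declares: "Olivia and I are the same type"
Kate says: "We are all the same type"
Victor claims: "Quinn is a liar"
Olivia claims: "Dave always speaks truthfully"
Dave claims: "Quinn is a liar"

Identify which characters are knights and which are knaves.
Quinn is a knave.
Kate is a knave.
Victor is a knight.
Olivia is a knight.
Dave is a knight.

Verification:
- Quinn (knave) says "Olivia and I are the same type" - this is FALSE (a lie) because Quinn is a knave and Olivia is a knight.
- Kate (knave) says "We are all the same type" - this is FALSE (a lie) because Victor, Olivia, and Dave are knights and Quinn and Kate are knaves.
- Victor (knight) says "Quinn is a liar" - this is TRUE because Quinn is a knave.
- Olivia (knight) says "Dave always speaks truthfully" - this is TRUE because Dave is a knight.
- Dave (knight) says "Quinn is a liar" - this is TRUE because Quinn is a knave.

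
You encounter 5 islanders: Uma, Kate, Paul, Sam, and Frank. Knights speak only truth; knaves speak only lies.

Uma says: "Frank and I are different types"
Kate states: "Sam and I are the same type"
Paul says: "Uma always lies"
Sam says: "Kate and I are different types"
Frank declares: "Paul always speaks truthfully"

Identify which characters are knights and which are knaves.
Uma is a knight.
Kate is a knave.
Paul is a knave.
Sam is a knight.
Frank is a knave.

Verification:
- Uma (knight) says "Frank and I are different types" - this is TRUE because Uma is a knight and Frank is a knave.
- Kate (knave) says "Sam and I are the same type" - this is FALSE (a lie) because Kate is a knave and Sam is a knight.
- Paul (knave) says "Uma always lies" - this is FALSE (a lie) because Uma is a knight.
- Sam (knight) says "Kate and I are different types" - this is TRUE because Sam is a knight and Kate is a knave.
- Frank (knave) says "Paul always speaks truthfully" - this is FALSE (a lie) because Paul is a knave.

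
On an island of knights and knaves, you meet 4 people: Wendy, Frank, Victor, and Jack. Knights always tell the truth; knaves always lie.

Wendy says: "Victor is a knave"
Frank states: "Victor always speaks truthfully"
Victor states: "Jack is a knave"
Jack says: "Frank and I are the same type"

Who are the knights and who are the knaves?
Wendy is a knave.
Frank is a knight.
Victor is a knight.
Jack is a knave.

Verification:
- Wendy (knave) says "Victor is a knave" - this is FALSE (a lie) because Victor is a knight.
- Frank (knight) says "Victor always speaks truthfully" - this is TRUE because Victor is a knight.
- Victor (knight) says "Jack is a knave" - this is TRUE because Jack is a knave.
- Jack (knave) says "Frank and I are the same type" - this is FALSE (a lie) because Jack is a knave and Frank is a knight.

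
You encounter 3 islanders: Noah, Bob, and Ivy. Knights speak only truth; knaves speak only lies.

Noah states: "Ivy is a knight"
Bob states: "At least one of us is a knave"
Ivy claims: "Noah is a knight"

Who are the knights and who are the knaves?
Noah is a knave.
Bob is a knight.
Ivy is a knave.

Verification:
- Noah (knave) says "Ivy is a knight" - this is FALSE (a lie) because Ivy is a knave.
- Bob (knight) says "At least one of us is a knave" - this is TRUE because Noah and Ivy are knaves.
- Ivy (knave) says "Noah is a knight" - this is FALSE (a lie) because Noah is a knave.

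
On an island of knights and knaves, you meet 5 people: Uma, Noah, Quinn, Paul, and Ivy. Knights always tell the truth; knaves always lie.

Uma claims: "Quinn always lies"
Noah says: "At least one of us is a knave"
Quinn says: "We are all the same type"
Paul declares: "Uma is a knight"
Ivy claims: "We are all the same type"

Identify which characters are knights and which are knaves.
Uma is a knight.
Noah is a knight.
Quinn is a knave.
Paul is a knight.
Ivy is a knave.

Verification:
- Uma (knight) says "Quinn always lies" - this is TRUE because Quinn is a knave.
- Noah (knight) says "At least one of us is a knave" - this is TRUE because Quinn and Ivy are knaves.
- Quinn (knave) says "We are all the same type" - this is FALSE (a lie) because Uma, Noah, and Paul are knights and Quinn and Ivy are knaves.
- Paul (knight) says "Uma is a knight" - this is TRUE because Uma is a knight.
- Ivy (knave) says "We are all the same type" - this is FALSE (a lie) because Uma, Noah, and Paul are knights and Quinn and Ivy are knaves.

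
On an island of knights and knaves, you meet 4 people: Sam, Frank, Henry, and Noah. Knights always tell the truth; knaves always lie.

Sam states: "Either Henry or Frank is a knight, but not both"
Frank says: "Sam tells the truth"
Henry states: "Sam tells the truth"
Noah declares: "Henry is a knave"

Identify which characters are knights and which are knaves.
Sam is a knave.
Frank is a knave.
Henry is a knave.
Noah is a knight.

Verification:
- Sam (knave) says "Either Henry or Frank is a knight, but not both" - this is FALSE (a lie) because Henry is a knave and Frank is a knave.
- Frank (knave) says "Sam tells the truth" - this is FALSE (a lie) because Sam is a knave.
- Henry (knave) says "Sam tells the truth" - this is FALSE (a lie) because Sam is a knave.
- Noah (knight) says "Henry is a knave" - this is TRUE because Henry is a knave.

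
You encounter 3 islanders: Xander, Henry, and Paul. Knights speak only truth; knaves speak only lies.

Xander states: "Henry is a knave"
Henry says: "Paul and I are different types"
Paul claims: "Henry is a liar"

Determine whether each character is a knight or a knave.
Xander is a knave.
Henry is a knight.
Paul is a knave.

Verification:
- Xander (knave) says "Henry is a knave" - this is FALSE (a lie) because Henry is a knight.
- Henry (knight) says "Paul and I are different types" - this is TRUE because Henry is a knight and Paul is a knave.
- Paul (knave) says "Henry is a liar" - this is FALSE (a lie) because Henry is a knight.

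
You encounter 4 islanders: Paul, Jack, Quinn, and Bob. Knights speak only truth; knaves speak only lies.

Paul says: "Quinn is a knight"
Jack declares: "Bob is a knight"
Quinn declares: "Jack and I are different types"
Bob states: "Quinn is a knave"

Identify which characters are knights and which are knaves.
Paul is a knight.
Jack is a knave.
Quinn is a knight.
Bob is a knave.

Verification:
- Paul (knight) says "Quinn is a knight" - this is TRUE because Quinn is a knight.
- Jack (knave) says "Bob is a knight" - this is FALSE (a lie) because Bob is a knave.
- Quinn (knight) says "Jack and I are different types" - this is TRUE because Quinn is a knight and Jack is a knave.
- Bob (knave) says "Quinn is a knave" - this is FALSE (a lie) because Quinn is a knight.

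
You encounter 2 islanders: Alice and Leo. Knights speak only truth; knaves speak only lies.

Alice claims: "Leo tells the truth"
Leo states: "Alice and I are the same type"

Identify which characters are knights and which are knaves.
Alice is a knight.
Leo is a knight.

Verification:
- Alice (knight) says "Leo tells the truth" - this is TRUE because Leo is a knight.
- Leo (knight) says "Alice and I are the same type" - this is TRUE because Leo is a knight and Alice is a knight.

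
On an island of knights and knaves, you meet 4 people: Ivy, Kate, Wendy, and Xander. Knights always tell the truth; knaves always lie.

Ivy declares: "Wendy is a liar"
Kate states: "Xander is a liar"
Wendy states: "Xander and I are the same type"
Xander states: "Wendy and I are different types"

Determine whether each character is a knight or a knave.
Ivy is a knight.
Kate is a knave.
Wendy is a knave.
Xander is a knight.

Verification:
- Ivy (knight) says "Wendy is a liar" - this is TRUE because Wendy is a knave.
- Kate (knave) says "Xander is a liar" - this is FALSE (a lie) because Xander is a knight.
- Wendy (knave) says "Xander and I are the same type" - this is FALSE (a lie) because Wendy is a knave and Xander is a knight.
- Xander (knight) says "Wendy and I are different types" - this is TRUE because Xander is a knight and Wendy is a knave.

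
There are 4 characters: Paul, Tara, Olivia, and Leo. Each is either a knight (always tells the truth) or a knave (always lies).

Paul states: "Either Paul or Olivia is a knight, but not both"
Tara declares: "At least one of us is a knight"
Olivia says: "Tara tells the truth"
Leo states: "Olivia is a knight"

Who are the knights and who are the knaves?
Paul is a knave.
Tara is a knave.
Olivia is a knave.
Leo is a knave.

Verification:
- Paul (knave) says "Either Paul or Olivia is a knight, but not both" - this is FALSE (a lie) because Paul is a knave and Olivia is a knave.
- Tara (knave) says "At least one of us is a knight" - this is FALSE (a lie) because no one is a knight.
- Olivia (knave) says "Tara tells the truth" - this is FALSE (a lie) because Tara is a knave.
- Leo (knave) says "Olivia is a knight" - this is FALSE (a lie) because Olivia is a knave.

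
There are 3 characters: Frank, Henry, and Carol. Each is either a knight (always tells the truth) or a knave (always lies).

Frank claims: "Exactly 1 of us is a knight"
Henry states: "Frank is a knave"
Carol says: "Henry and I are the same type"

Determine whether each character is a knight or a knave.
Frank is a knave.
Henry is a knight.
Carol is a knight.

Verification:
- Frank (knave) says "Exactly 1 of us is a knight" - this is FALSE (a lie) because there are 2 knights.
- Henry (knight) says "Frank is a knave" - this is TRUE because Frank is a knave.
- Carol (knight) says "Henry and I are the same type" - this is TRUE because Carol is a knight and Henry is a knight.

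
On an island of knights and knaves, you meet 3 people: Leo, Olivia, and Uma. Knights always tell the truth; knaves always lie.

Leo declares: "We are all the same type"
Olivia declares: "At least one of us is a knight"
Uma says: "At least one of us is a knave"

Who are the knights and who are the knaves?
Leo is a knave.
Olivia is a knight.
Uma is a knight.

Verification:
- Leo (knave) says "We are all the same type" - this is FALSE (a lie) because Olivia and Uma are knights and Leo is a knave.
- Olivia (knight) says "At least one of us is a knight" - this is TRUE because Olivia and Uma are knights.
- Uma (knight) says "At least one of us is a knave" - this is TRUE because Leo is a knave.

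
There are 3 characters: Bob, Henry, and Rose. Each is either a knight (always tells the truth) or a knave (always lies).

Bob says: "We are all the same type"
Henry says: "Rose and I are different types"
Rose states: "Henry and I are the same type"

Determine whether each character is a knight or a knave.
Bob is a knave.
Henry is a knight.
Rose is a knave.

Verification:
- Bob (knave) says "We are all the same type" - this is FALSE (a lie) because Henry is a knight and Bob and Rose are knaves.
- Henry (knight) says "Rose and I are different types" - this is TRUE because Henry is a knight and Rose is a knave.
- Rose (knave) says "Henry and I are the same type" - this is FALSE (a lie) because Rose is a knave and Henry is a knight.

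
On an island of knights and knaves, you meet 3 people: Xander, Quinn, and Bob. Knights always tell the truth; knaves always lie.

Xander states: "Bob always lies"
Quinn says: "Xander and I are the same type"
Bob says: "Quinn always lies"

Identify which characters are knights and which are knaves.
Xander is a knight.
Quinn is a knight.
Bob is a knave.

Verification:
- Xander (knight) says "Bob always lies" - this is TRUE because Bob is a knave.
- Quinn (knight) says "Xander and I are the same type" - this is TRUE because Quinn is a knight and Xander is a knight.
- Bob (knave) says "Quinn always lies" - this is FALSE (a lie) because Quinn is a knight.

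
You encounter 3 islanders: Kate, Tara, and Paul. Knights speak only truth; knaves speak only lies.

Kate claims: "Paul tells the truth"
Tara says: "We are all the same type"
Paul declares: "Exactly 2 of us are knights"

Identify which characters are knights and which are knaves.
Kate is a knight.
Tara is a knave.
Paul is a knight.

Verification:
- Kate (knight) says "Paul tells the truth" - this is TRUE because Paul is a knight.
- Tara (knave) says "We are all the same type" - this is FALSE (a lie) because Kate and Paul are knights and Tara is a knave.
- Paul (knight) says "Exactly 2 of us are knights" - this is TRUE because there are 2 knights.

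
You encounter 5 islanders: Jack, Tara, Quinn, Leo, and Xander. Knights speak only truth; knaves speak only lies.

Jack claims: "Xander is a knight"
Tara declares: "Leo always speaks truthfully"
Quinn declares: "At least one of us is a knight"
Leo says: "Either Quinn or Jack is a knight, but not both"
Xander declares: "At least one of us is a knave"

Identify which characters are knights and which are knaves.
Jack is a knight.
Tara is a knave.
Quinn is a knight.
Leo is a knave.
Xander is a knight.

Verification:
- Jack (knight) says "Xander is a knight" - this is TRUE because Xander is a knight.
- Tara (knave) says "Leo always speaks truthfully" - this is FALSE (a lie) because Leo is a knave.
- Quinn (knight) says "At least one of us is a knight" - this is TRUE because Jack, Quinn, and Xander are knights.
- Leo (knave) says "Either Quinn or Jack is a knight, but not both" - this is FALSE (a lie) because Quinn is a knight and Jack is a knight.
- Xander (knight) says "At least one of us is a knave" - this is TRUE because Tara and Leo are knaves.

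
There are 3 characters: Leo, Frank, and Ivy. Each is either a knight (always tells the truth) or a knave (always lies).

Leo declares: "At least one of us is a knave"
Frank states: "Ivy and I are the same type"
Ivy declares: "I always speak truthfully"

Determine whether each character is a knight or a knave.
Leo is a knight.
Frank is a knave.
Ivy is a knight.

Verification:
- Leo (knight) says "At least one of us is a knave" - this is TRUE because Frank is a knave.
- Frank (knave) says "Ivy and I are the same type" - this is FALSE (a lie) because Frank is a knave and Ivy is a knight.
- Ivy (knight) says "I always speak truthfully" - this is TRUE because Ivy is a knight.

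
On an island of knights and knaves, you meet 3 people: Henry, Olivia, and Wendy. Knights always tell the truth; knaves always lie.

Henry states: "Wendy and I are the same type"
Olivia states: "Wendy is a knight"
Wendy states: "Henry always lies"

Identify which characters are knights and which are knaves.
Henry is a knave.
Olivia is a knight.
Wendy is a knight.

Verification:
- Henry (knave) says "Wendy and I are the same type" - this is FALSE (a lie) because Henry is a knave and Wendy is a knight.
- Olivia (knight) says "Wendy is a knight" - this is TRUE because Wendy is a knight.
- Wendy (knight) says "Henry always lies" - this is TRUE because Henry is a knave.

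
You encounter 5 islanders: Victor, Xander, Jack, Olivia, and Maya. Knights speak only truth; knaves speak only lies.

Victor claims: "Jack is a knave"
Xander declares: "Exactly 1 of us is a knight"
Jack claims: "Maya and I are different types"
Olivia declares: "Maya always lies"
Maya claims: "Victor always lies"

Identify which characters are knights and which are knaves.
Victor is a knight.
Xander is a knave.
Jack is a knave.
Olivia is a knight.
Maya is a knave.

Verification:
- Victor (knight) says "Jack is a knave" - this is TRUE because Jack is a knave.
- Xander (knave) says "Exactly 1 of us is a knight" - this is FALSE (a lie) because there are 2 knights.
- Jack (knave) says "Maya and I are different types" - this is FALSE (a lie) because Jack is a knave and Maya is a knave.
- Olivia (knight) says "Maya always lies" - this is TRUE because Maya is a knave.
- Maya (knave) says "Victor always lies" - this is FALSE (a lie) because Victor is a knight.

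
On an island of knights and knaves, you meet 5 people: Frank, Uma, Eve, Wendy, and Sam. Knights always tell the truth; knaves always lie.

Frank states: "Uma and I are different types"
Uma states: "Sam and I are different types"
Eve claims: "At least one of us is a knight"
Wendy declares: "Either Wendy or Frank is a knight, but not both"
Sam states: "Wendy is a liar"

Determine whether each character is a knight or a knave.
Frank is a knave.
Uma is a knave.
Eve is a knight.
Wendy is a knight.
Sam is a knave.

Verification:
- Frank (knave) says "Uma and I are different types" - this is FALSE (a lie) because Frank is a knave and Uma is a knave.
- Uma (knave) says "Sam and I are different types" - this is FALSE (a lie) because Uma is a knave and Sam is a knave.
- Eve (knight) says "At least one of us is a knight" - this is TRUE because Eve and Wendy are knights.
- Wendy (knight) says "Either Wendy or Frank is a knight, but not both" - this is TRUE because Wendy is a knight and Frank is a knave.
- Sam (knave) says "Wendy is a liar" - this is FALSE (a lie) because Wendy is a knight.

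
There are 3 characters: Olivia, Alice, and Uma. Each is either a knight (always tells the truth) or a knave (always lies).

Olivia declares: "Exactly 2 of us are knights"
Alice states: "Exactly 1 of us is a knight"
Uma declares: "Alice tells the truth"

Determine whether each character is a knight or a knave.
Olivia is a knave.
Alice is a knave.
Uma is a knave.

Verification:
- Olivia (knave) says "Exactly 2 of us are knights" - this is FALSE (a lie) because there are 0 knights.
- Alice (knave) says "Exactly 1 of us is a knight" - this is FALSE (a lie) because there are 0 knights.
- Uma (knave) says "Alice tells the truth" - this is FALSE (a lie) because Alice is a knave.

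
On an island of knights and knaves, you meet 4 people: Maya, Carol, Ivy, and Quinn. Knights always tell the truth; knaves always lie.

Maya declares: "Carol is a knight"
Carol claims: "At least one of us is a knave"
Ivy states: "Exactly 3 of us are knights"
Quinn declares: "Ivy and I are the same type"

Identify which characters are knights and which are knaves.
Maya is a knight.
Carol is a knight.
Ivy is a knight.
Quinn is a knave.

Verification:
- Maya (knight) says "Carol is a knight" - this is TRUE because Carol is a knight.
- Carol (knight) says "At least one of us is a knave" - this is TRUE because Quinn is a knave.
- Ivy (knight) says "Exactly 3 of us are knights" - this is TRUE because there are 3 knights.
- Quinn (knave) says "Ivy and I are the same type" - this is FALSE (a lie) because Quinn is a knave and Ivy is a knight.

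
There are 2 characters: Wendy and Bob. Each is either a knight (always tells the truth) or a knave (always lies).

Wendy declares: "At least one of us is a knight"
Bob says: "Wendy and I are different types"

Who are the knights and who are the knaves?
Wendy is a knave.
Bob is a knave.

Verification:
- Wendy (knave) says "At least one of us is a knight" - this is FALSE (a lie) because no one is a knight.
- Bob (knave) says "Wendy and I are different types" - this is FALSE (a lie) because Bob is a knave and Wendy is a knave.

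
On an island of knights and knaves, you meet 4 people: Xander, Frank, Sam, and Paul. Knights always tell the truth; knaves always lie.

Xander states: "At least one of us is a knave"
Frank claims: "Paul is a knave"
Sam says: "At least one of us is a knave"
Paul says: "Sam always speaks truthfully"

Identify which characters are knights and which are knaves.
Xander is a knight.
Frank is a knave.
Sam is a knight.
Paul is a knight.

Verification:
- Xander (knight) says "At least one of us is a knave" - this is TRUE because Frank is a knave.
- Frank (knave) says "Paul is a knave" - this is FALSE (a lie) because Paul is a knight.
- Sam (knight) says "At least one of us is a knave" - this is TRUE because Frank is a knave.
- Paul (knight) says "Sam always speaks truthfully" - this is TRUE because Sam is a knight.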